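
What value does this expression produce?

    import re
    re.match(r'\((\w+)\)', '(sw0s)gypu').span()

`match` is anchored at position 0; if the pattern doesn't fit there, it returns None.
The match spans [0:6] → '(sw0s)'.
Captured: group 1 = 'sw0s'.

(0, 6)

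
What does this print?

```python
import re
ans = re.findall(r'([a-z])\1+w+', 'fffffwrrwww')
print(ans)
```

A backreference is literal: `\1` must see the identical characters the first group matched.
With a single group, `findall` returns only what that group captured — 2 items.

['f', 'r']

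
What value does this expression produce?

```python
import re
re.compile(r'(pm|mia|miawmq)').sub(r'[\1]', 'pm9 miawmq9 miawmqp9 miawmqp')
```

'[pm]9 [mia]wmq9 [mia]wmqp9 [mia]wmqp'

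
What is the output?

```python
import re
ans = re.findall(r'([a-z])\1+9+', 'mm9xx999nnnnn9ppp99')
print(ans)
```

['m', 'x', 'n', 'p']

The backreference `\1` re-matches whatever the first group consumed, character for character.
Because there's exactly one group, `findall` drops the full match and keeps group 1 from each hit.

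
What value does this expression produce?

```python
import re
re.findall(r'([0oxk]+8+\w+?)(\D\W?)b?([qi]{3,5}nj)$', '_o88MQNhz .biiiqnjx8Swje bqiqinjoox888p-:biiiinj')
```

[('oox888p', '-:', 'iiiinj')]

This matches one or more of one of [0oxk], then one or more of the literal '8', then one or more of a word character (lazy) (captured); then a non-digit, then optionally a non-word character (captured); then optionally a literal 'b'; then 3 to 5 of one of [qi], then the literal 'nj' (captured); then anchored at the end.
Matches: at [32:48] match 'oox888p-:biiiinj', groups = ('oox888p', '-:', 'iiiinj').
`findall` packs the 3 group values into a tuple for every match.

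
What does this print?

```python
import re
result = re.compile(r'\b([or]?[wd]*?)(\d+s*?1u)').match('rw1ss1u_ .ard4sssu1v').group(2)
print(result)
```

Pattern: a word boundary (`\b`, zero-width); then optionally one of [or], then zero or more of one of [wd] (lazy) (captured); then one or more of a digit, then zero or more of the literal 's' (lazy), then the literal '1u' (captured).
With `match`, the pattern is implicitly anchored at the beginning.
The match spans [0:7] → 'rw1ss1u'.
Captured: group 1 = 'rw', group 2 = '1ss1u'.

1ss1u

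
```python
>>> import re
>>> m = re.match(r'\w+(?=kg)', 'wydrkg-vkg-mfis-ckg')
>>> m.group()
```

The `(?=…)`/`(?<=…)` assertion just peeks at neighbouring text; it doesn't advance the match position.
`re.match` won't scan ahead — the pattern has to work from the very first character.
The match spans [0:4] → 'wydr'.

'wydr'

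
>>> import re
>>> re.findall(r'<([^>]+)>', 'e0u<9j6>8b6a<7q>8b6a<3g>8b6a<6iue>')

With a single group, `findall` returns only what that group captured — 4 items.

['9j6', '7q', '3g', '6iue']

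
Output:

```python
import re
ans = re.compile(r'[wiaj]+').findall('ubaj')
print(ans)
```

['aj']

This matches one or more of one of [wiaj].
Matches: at [2:4] → 'aj'.
No capturing groups, so `findall` returns the 1 full match string.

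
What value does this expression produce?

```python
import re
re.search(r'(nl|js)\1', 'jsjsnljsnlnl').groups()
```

('js',)

The match spans [0:4] → 'jsjs'.
Captured: group 1 = 'js'.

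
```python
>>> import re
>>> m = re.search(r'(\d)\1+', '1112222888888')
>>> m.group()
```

After group 1 captures some text, `\1` only succeeds where that same text appears again.
The match spans [0:3] → '111'.

'111'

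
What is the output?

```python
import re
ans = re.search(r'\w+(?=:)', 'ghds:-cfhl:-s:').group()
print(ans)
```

The lookaround is zero-width — it requires the adjacent text to match without consuming it, so the asserted text isn't part of the match.
`search` walks the string left to right and returns the first match it finds.
The match spans [0:4] → 'ghds'.

ghds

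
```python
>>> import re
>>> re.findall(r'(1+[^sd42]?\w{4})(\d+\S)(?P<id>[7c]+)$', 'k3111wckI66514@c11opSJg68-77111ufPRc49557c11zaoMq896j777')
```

[('11zaoMq', '896j', '777')]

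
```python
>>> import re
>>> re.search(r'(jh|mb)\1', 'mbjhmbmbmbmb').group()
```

'mbmb'

The backreference `\1` re-matches whatever the first group consumed, character for character.
`search` walks the string left to right and returns the first match it finds.
The match spans [4:8] → 'mbmb'.
Captured: group 1 = 'mb'.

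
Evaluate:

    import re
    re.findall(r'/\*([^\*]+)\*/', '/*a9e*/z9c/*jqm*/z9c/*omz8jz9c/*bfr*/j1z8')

Matches: at [0:7] match '/*a9e*/', group 1 = 'a9e'; at [10:17] match '/*jqm*/', group 1 = 'jqm'; at [30:37] match '/*bfr*/', group 1 = 'bfr'.
`findall` collects group 1 from each match (3 total).

['a9e', 'jqm', 'bfr']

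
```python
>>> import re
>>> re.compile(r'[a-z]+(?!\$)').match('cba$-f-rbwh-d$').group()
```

`(?!…)`/`(?<!…)` only lets a position through if the neighbouring text does NOT match; no characters are consumed.
With `match`, the pattern is implicitly anchored at the beginning.
The match spans [0:2] → 'cb'.

'cb'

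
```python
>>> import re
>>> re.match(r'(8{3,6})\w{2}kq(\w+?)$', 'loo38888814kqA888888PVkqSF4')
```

None

Pattern: 3 to 6 of a literal '8' (captured); then exactly 2 of a word character, then the literal 'kq'; then one or more of a word character (lazy) (captured); then anchored at the end.
With `match`, the pattern is implicitly anchored at the beginning.
Here the pattern fails at index 0, so the call returns None.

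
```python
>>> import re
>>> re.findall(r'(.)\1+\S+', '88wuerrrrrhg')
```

After group 1 captures some text, `\1` only succeeds where that same text appears again.
With a single group, `findall` returns only what that group captured — 1 item.

['8']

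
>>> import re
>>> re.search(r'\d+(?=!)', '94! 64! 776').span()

The lookaround is zero-width — it requires the adjacent text to match without consuming it, so the asserted text isn't part of the match.
The match spans [0:2] → '94'.

(0, 2)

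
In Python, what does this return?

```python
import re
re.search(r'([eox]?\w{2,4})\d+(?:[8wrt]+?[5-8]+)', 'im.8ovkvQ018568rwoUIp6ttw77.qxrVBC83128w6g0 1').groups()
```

('ovkvQ',)

The match spans [4:15] → 'ovkvQ018568'.
Captured: group 1 = 'ovkvQ'.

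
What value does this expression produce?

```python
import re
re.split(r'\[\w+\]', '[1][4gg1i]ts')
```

Matches to split on: at [0:3] → '[1]'; at [3:10] → '[4gg1i]'.
Splitting on the pattern gives 3 pieces.

['', '', 'ts']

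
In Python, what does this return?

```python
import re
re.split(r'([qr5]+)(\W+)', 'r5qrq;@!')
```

This matches one or more of one of [qr5] (captured); then one or more of a non-word character (captured).
Matches to split on: at [0:8] → 'r5qrq;@!'.
The group in the pattern means `split` returns the separators' captures alongside the pieces.

['', 'r5qrq', ';@!', '']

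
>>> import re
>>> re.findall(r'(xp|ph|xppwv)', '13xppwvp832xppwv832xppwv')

['xp', 'xp', 'xp']

`|` is ordered: at each position the engine commits to the first alternative that works.
Matches: at [2:4] match 'xp', group 1 = 'xp'; at [11:13] match 'xp', group 1 = 'xp'; at [19:21] match 'xp', group 1 = 'xp'.
With a single group, `findall` returns only what that group captured — 3 items.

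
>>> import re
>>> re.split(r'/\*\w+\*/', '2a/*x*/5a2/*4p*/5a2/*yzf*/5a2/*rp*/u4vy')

Matches to split on: at [2:7] → '/*x*/'; at [10:16] → '/*4p*/'; at [19:26] → '/*yzf*/'; at [29:35] → '/*rp*/'.
The string is cut at each match, leaving 5 pieces.

['2a', '5a2', '5a2', '5a2', 'u4vy']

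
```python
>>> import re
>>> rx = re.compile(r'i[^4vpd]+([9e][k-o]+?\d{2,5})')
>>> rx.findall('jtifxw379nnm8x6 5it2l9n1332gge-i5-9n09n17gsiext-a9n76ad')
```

['9n76']

Pattern: a literal 'i', then one or more of any character except [4vpd]; then one of [9e], then one or more of a character in [k-o] (lazy), then 2 to 5 of a digit (captured).
Matches: at [2:53] match 'ifxw379nnm8x6 5it2l9n1332gge-i5-9n09n17gsiext-a9n76', group 1 = '9n76'.
One capturing group, so `findall` returns just the captured substring from the one match — 1 in all.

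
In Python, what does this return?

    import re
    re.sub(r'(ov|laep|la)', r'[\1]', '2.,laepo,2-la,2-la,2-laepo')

'2.,[laep]o,2-[la],2-[la],2-[laep]o'

Alternation tries branches left to right and keeps the first one that lets the overall match succeed at that position.
`\1` in the replacement pulls in group 1's text for each match.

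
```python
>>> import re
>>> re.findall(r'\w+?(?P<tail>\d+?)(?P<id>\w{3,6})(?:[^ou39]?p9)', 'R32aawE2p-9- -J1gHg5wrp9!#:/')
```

[('1', 'gHg5wr')]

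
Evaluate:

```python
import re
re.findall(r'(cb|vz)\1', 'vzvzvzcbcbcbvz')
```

`\1` is not a pattern — it's the concrete string captured by group 1, re-applied verbatim.
Matches: at [0:4] match 'vzvz', group 1 = 'vz'; at [6:10] match 'cbcb', group 1 = 'cb'.
One capturing group, so `findall` returns just the captured substring from each match — 2 in all.

['vz', 'cb']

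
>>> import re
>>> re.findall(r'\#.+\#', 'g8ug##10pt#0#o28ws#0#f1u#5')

['##10pt#0#o28ws#0#f1u#']

With no groups in the pattern, `findall` gives back each whole match — 1 here.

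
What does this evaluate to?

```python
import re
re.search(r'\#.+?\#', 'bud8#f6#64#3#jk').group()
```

A `+?`/`*?`/`{m,n}?` starts at its minimum and grows only as far as needed for what follows to match.
The match spans [4:8] → '#f6#'.

'#f6#'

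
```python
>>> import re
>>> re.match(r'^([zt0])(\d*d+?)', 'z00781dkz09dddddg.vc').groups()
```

Pattern: anchored at the start of the string; then one of [zt0] (captured); then zero or more of a digit, then one or more of the literal 'd' (lazy) (captured).
With `match`, the pattern is implicitly anchored at the beginning.
The match spans [0:7] → 'z00781d'.
Captured: group 1 = 'z', group 2 = '00781d'.

('z', '00781d')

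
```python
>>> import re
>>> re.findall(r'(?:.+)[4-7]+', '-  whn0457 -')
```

Pattern: one or more of any character (non-capturing group); then one or more of a character in [4-7].
Walking the string: at [0:10] → '-  whn0457'.
Since nothing is captured, `findall` lists the 1 matched substring directly.

['-  whn0457']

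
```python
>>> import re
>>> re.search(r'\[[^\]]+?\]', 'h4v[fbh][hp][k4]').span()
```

(3, 8)

Unlike `match`, `search` isn't anchored — it looks for the pattern anywhere in the string.
The match spans [3:8] → '[fbh]'.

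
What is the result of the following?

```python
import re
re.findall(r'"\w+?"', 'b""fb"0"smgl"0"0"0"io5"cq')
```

['"fb"', '"smgl"', '"0"', '"io5"']

Matches: at [2:6] → '"fb"'; at [7:13] → '"smgl"'; at [14:17] → '"0"'; at [18:23] → '"io5"'.
No capturing groups, so `findall` returns the 4 full match strings.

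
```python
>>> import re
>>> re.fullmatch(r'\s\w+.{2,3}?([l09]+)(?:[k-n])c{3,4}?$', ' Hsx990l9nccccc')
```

This matches whitespace, then one or more of a word character, then 2 to 3 of any character (lazy); then one or more of one of [l09] (captured); then a character in [k-n] (non-capturing group); then 3 to 4 of a literal 'c' (lazy); then anchored at the end.
`re.fullmatch` requires the pattern to consume the entire string.
Here there's no way to consume every character, so the call returns None.

None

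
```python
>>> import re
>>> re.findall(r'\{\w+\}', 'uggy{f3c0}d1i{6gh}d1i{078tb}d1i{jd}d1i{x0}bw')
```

['{f3c0}', '{6gh}', '{078tb}', '{jd}', '{x0}']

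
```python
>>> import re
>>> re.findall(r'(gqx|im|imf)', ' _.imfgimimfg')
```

Alternation tries branches left to right and keeps the first one that lets the overall match succeed at that position.
Matches: at [3:5] match 'im', group 1 = 'im'; at [7:9] match 'im', group 1 = 'im'; at [9:11] match 'im', group 1 = 'im'.
Because there's exactly one group, `findall` drops the full match and keeps group 1 from each hit.

['im', 'im', 'im']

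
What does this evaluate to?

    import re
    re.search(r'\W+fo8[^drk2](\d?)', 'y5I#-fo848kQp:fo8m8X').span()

Pattern: one or more of a non-word character; then the literal 'fo8', then any character except [drk2]; then optionally a digit (captured).
The match spans [3:10] → '#-fo848'.

(3, 10)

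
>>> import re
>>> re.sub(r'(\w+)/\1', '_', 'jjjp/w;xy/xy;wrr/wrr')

`\1` is not a pattern — it's the concrete string captured by group 1, re-applied verbatim.
Each match is replaced by '_'.

'jjjp/w;_;_'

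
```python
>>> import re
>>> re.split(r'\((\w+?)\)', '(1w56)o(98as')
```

Matches to split on: at [0:6] → '(1w56)'.
The group in the pattern means `split` returns the separators' captures alongside the pieces.

['', '1w56', 'o(98as']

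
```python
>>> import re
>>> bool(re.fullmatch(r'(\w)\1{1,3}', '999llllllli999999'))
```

False

For `fullmatch`, every character of the input must be accounted for by the pattern.
Here there's no way to consume every character, so the call returns None, and `bool(None)` is False.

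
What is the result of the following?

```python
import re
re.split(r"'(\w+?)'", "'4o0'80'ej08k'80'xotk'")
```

The group in the pattern means `split` returns the separators' captures alongside the pieces.

['', '4o0', '80', 'ej08k', '80', 'xotk', '']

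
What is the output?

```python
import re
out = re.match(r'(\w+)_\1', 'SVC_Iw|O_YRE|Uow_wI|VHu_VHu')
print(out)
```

With `match`, the pattern is implicitly anchored at the beginning.
Here the string doesn't start with a match, so the call returns None.

None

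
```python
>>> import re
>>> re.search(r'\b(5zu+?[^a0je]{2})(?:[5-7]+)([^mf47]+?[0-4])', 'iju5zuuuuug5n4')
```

This matches a word boundary (`\b`, zero-width); then the literal '5z', then one or more of a literal 'u' (lazy), then exactly 2 of any character except [a0je] (captured); then one or more of a character in [5-7] (non-capturing group); then one or more of any character except [mf47] (lazy), then a character in [0-4] (captured).
`re.search` tries every starting position until one works.
Here the pattern never matches, so the call returns None.

None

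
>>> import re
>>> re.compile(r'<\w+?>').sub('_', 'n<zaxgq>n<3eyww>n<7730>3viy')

Matches: at [1:8] → '<zaxgq>'; at [9:16] → '<3eyww>'; at [17:23] → '<7730>'.
Every occurrence is swapped for '_'.

'n_n_n_3viy'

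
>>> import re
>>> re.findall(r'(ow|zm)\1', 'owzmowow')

A backreference is literal: `\1` must see the identical characters the first group matched.
Matches: at [4:8] match 'owow', group 1 = 'ow'.
Because there's exactly one group, `findall` drops the full match and keeps group 1 from the one hit.

['ow']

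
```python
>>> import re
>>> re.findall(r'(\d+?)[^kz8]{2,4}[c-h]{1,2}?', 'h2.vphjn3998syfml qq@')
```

['2', '3998']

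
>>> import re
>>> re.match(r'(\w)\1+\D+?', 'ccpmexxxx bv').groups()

The match spans [0:3] → 'ccp'.
Captured: group 1 = 'c'.

('c',)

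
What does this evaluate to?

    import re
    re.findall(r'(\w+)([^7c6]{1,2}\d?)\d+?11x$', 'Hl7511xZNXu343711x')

This matches one or more of a word character (captured); then 1 to 2 of any character except [7c6], then optionally a digit (captured); then one or more of a digit (lazy), then the literal '11x'; then anchored at the end.
Matches: at [0:18] match 'Hl7511xZNXu343711x', groups = ('Hl7511xZNXu34', '3').
Multiple groups make `findall` return tuples — one 2-tuple for the one match.

[('Hl7511xZNXu34', '3')]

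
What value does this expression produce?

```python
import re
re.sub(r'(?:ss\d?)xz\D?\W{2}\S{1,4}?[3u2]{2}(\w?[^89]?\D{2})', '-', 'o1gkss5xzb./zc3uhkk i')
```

'o1gk-i'

Every occurrence is swapped for '-'.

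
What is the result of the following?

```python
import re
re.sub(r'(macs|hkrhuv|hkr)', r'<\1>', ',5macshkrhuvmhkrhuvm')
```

Alternation tries branches left to right and keeps the first one that lets the overall match succeed at that position.
The replacement refers to a captured group, so each match is rewritten using its own captured text.

',5<macs><hkrhuv>m<hkrhuv>m'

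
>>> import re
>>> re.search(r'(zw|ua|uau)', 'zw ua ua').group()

Unlike `match`, `search` isn't anchored — it looks for the pattern anywhere in the string.
The match spans [0:2] → 'zw'.
Captured: group 1 = 'zw'.

'zw'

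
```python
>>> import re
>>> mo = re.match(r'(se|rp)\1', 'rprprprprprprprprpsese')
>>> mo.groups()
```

The match spans [0:4] → 'rprp'.
Captured: group 1 = 'rp'.

('rp',)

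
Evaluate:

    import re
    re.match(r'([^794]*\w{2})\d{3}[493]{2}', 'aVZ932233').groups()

The match spans [0:9] → 'aVZ932233'.
Captured: group 1 = 'aVZ9'.

('aVZ9',)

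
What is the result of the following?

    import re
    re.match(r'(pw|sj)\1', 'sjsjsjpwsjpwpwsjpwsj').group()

`re.match` only tries the pattern at the start of the string.
The match spans [0:4] → 'sjsj'.

'sjsj'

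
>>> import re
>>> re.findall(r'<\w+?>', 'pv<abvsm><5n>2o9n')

['<abvsm>', '<5n>']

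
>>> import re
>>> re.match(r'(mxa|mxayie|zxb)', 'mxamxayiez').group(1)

`re.match` won't scan ahead — the pattern has to work from the very first character.
The match spans [0:3] → 'mxa'.
Captured: group 1 = 'mxa'.

'mxa'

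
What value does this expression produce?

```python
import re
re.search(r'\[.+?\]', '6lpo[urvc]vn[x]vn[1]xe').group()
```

A `+?`/`*?`/`{m,n}?` starts at its minimum and grows only as far as needed for what follows to match.
Unlike `match`, `search` isn't anchored — it looks for the pattern anywhere in the string.
The match spans [4:10] → '[urvc]'.

'[urvc]'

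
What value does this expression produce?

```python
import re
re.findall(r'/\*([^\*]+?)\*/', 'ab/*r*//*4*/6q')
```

['r', '4']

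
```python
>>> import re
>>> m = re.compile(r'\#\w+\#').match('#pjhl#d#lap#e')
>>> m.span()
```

(0, 6)

`re.match` won't scan ahead — the pattern has to work from the very first character.
The match spans [0:6] → '#pjhl#'.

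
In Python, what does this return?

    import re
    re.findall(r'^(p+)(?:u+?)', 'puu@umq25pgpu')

['p']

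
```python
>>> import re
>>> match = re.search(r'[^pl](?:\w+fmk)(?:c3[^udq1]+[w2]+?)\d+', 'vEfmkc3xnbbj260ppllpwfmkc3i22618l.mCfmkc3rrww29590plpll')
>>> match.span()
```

The match spans [0:32] → 'vEfmkc3xnbbj260ppllpwfmkc3i22618'.

(0, 32)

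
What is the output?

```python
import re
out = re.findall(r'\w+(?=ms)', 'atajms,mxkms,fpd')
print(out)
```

The lookaround is zero-width — it requires the adjacent text to match without consuming it, so the asserted text isn't part of the match.
Walking the string: at [0:4] → 'ataj'; at [7:10] → 'mxk'.
With no groups in the pattern, `findall` gives back each whole match — 2 here.

['ataj', 'mxk']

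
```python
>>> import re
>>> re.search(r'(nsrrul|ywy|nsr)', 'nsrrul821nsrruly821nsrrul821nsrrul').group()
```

Alternation isn't longest-match — the leftmost alternative that fits at this position is chosen.
The match spans [0:6] → 'nsrrul'.

'nsrrul'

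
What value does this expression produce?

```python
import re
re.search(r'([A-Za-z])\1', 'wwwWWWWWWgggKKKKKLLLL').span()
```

(0, 2)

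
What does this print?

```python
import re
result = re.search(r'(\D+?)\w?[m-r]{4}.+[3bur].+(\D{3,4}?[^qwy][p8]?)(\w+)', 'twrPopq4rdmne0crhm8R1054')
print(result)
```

None

This matches one or more of a non-digit (lazy) (captured); then optionally a word character, then exactly 4 of a character in [m-r], then one or more of any character; then one of [3bur], then one or more of any character; then 3 to 4 of a non-digit (lazy), then any character except [qwy], then optionally one of [p8] (captured); then one or more of a word character (captured).
Here nothing in the string fits, so the call returns None.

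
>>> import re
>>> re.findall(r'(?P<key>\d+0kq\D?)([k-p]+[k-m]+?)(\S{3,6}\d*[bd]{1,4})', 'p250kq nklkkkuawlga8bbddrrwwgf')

The pattern matches one or more of a digit, then the literal '0kq', then optionally a non-digit (captured as 'key'); then one or more of a character in [k-p], then one or more of a character in [k-m] (lazy) (captured); then 3 to 6 of a non-whitespace character, then zero or more of a digit, then 1 to 4 of one of [bd] (captured).
Walking the string: at [1:24] match '250kq nklkkkuawlga8bbdd', groups = ('250kq ', 'nklkkk', 'uawlga8bbdd').
Multiple groups make `findall` return tuples — one 3-tuple for the one match.

[('250kq ', 'nklkkk', 'uawlga8bbdd')]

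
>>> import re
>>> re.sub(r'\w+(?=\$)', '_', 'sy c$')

The lookaround is zero-width — it requires the adjacent text to match without consuming it, so the asserted text isn't part of the match.
Every occurrence is swapped for '_'.

'sy _$'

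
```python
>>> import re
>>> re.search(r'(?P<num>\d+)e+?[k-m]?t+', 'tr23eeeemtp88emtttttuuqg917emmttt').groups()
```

This matches one or more of a digit (captured as 'num'); then one or more of a literal 'e' (lazy), then optionally a character in [k-m], then one or more of the literal 't'.
`re.search` scans for the first position where the pattern succeeds.
The match spans [2:10] → '23eeeemt'.
Captured: group 1 = '23'.

('23',)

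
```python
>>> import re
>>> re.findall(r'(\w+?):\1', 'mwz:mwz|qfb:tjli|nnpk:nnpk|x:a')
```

['mwz', 'nnpk']

The backreference `\1` re-matches whatever the first group consumed, character for character.
Scanning left to right: at [0:7] match 'mwz:mwz', group 1 = 'mwz'; at [17:26] match 'nnpk:nnpk', group 1 = 'nnpk'.
`findall` collects group 1 from each match (2 total).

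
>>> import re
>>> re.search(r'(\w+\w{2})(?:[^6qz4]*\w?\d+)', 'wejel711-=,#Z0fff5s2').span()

(0, 20)

This matches one or more of a word character, then exactly 2 of a word character (captured); then zero or more of any character except [6qz4], then optionally a word character, then one or more of a digit (non-capturing group).
`re.search` scans for the first position where the pattern succeeds.
The match spans [0:20] → 'wejel711-=,#Z0fff5s2'.
Captured: group 1 = 'wejel711'.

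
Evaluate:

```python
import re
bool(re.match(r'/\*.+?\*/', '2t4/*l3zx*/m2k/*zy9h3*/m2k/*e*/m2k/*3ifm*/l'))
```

False

`re.match` only tries the pattern at the start of the string.
Here the string doesn't start with a match, so the call returns None, and `bool(None)` is False.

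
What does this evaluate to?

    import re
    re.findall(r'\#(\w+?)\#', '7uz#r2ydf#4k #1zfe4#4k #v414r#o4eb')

['r2ydf', '1zfe4', 'v414r']

Scanning left to right: at [3:10] match '#r2ydf#', group 1 = 'r2ydf'; at [13:20] match '#1zfe4#', group 1 = '1zfe4'; at [23:30] match '#v414r#', group 1 = 'v414r'.
Because there's exactly one group, `findall` drops the full match and keeps group 1 from each hit.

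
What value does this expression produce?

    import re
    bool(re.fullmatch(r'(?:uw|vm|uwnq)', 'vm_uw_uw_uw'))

`fullmatch` succeeds only if the pattern covers the string from start to end.
Here the string isn't matched end-to-end, so the call returns None, and `bool(None)` is False.

False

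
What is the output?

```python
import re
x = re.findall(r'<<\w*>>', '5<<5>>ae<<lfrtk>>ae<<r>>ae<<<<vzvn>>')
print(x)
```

['<<5>>', '<<lfrtk>>', '<<r>>', '<<vzvn>>']

With no groups in the pattern, `findall` gives back each whole match — 4 here.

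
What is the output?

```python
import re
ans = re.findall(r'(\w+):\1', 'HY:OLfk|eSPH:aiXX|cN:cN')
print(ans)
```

A backreference is literal: `\1` must see the identical characters the first group matched.
`findall` collects group 1 from the one match (1 total).

['cN']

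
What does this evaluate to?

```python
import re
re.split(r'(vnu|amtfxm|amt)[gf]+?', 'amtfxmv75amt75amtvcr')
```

['', 'amt', 'xmv75amt75amtvcr']

Because the pattern has a capturing group, `split` also inserts each captured text between the pieces.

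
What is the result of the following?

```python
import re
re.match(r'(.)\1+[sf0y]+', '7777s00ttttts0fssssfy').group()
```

`\1` has to match the exact text group 1 already captured.
`re.match` won't scan ahead — the pattern has to work from the very first character.
The match spans [0:7] → '7777s00'.
Captured: group 1 = '7'.

'7777s00'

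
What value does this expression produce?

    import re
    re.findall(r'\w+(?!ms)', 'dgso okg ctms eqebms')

['dgso', 'okg', 'ctms', 'eqebms']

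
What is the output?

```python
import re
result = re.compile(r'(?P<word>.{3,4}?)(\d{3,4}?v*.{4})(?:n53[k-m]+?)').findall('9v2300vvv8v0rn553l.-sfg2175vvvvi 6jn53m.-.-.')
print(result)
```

[('-sfg', '2175vvvvi 6j')]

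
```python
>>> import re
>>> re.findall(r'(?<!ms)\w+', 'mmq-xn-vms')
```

A negative assertion filters positions out without eating any characters.
No capturing groups, so `findall` returns the 3 full match strings.

['mmq', 'xn', 'vms']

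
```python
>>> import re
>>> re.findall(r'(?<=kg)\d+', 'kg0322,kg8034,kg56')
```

['0322', '8034', '56']

The positive lookaround only admits positions where the adjacent text matches; those characters stay outside the span.
Matches: at [2:6] → '0322'; at [9:13] → '8034'; at [16:18] → '56'.
`findall` yields the raw match text (3 of them) because the pattern has no groups.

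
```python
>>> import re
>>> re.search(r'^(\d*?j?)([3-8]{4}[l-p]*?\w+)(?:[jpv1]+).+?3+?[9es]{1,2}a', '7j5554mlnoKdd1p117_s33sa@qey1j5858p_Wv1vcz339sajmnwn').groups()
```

('7j', '5554mlnoKdd1p1')

The match spans [0:24] → '7j5554mlnoKdd1p117_s33sa'.
Captured: group 1 = '7j', group 2 = '5554mlnoKdd1p1'.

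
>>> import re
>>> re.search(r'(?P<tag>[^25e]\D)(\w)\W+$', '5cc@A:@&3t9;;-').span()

This matches any character except [25e], then a non-digit (captured as 'tag'); then a word character (captured); then one or more of a non-word character; then anchored at the end.
Unlike `match`, `search` isn't anchored — it looks for the pattern anywhere in the string.
The match spans [8:14] → '3t9;;-'.
Captured: group 1 = '3t', group 2 = '9'.

(8, 14)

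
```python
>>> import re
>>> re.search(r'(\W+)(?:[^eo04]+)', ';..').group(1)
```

';.'

The match spans [0:3] → ';..'.
Captured: group 1 = ';.'.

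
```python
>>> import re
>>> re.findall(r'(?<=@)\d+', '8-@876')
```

['876']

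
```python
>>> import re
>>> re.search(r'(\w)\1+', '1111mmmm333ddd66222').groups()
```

('1',)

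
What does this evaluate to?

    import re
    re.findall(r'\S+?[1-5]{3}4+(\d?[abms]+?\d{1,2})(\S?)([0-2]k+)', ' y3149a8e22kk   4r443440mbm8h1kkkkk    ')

Pattern: one or more of a non-whitespace character (lazy), then exactly 3 of a character in [1-5], then one or more of the literal '4'; then optionally a digit, then one or more of one of [abms] (lazy), then 1 to 2 of a digit (captured); then optionally a non-whitespace character (captured); then a character in [0-2], then one or more of the literal 'k' (captured).
`findall` packs the 3 group values into a tuple for every match.

[('0mbm8', 'h', '1kkkkk')]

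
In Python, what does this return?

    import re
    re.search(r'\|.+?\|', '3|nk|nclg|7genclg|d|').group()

'|nk|'

`re.search` scans for the first position where the pattern succeeds.
The match spans [1:5] → '|nk|'.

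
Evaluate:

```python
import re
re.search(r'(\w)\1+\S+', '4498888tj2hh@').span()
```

(0, 13)

`\1` is not a pattern — it's the concrete string captured by group 1, re-applied verbatim.
`search` walks the string left to right and returns the first match it finds.
The match spans [0:13] → '4498888tj2hh@'.
Captured: group 1 = '4'.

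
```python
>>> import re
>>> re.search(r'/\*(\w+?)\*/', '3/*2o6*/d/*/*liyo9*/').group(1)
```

'2o6'

Unlike `match`, `search` isn't anchored — it looks for the pattern anywhere in the string.
The match spans [1:8] → '/*2o6*/'.
Captured: group 1 = '2o6'.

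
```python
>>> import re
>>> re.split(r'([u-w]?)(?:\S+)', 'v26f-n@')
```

The pattern matches optionally a character in [u-w] (captured); then one or more of a non-whitespace character (non-capturing group).
Matches to split on: at [0:7] → 'v26f-n@'.
Because the pattern has a capturing group, `split` also inserts each captured text between the pieces.

['', 'v', '']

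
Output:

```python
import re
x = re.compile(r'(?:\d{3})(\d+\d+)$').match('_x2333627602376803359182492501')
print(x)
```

`re.match` only tries the pattern at the start of the string.
Here position 0 doesn't satisfy it, so the call returns None.

None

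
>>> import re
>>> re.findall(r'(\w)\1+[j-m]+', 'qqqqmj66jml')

The backreference `\1` re-matches whatever the first group consumed, character for character.
Scanning left to right: at [0:6] match 'qqqqmj', group 1 = 'q'; at [6:11] match '66jml', group 1 = '6'.
With a single group, `findall` returns only what that group captured — 2 items.

['q', '6']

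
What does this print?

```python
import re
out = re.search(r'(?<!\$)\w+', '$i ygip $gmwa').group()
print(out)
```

ygip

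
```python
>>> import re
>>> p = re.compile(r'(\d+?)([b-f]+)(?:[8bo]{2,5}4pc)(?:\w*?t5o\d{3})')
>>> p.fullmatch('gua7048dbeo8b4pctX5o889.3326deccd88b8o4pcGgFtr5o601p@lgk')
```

None

The pattern matches one or more of a digit (lazy) (captured); then one or more of a character in [b-f] (captured); then 2 to 5 of one of [8bo], then the literal '4pc' (non-capturing group); then zero or more of a word character (lazy), then the literal 't5o', then exactly 3 of a digit (non-capturing group).
`re.fullmatch` requires the pattern to consume the entire string.
Here the string isn't matched end-to-end, so the call returns None.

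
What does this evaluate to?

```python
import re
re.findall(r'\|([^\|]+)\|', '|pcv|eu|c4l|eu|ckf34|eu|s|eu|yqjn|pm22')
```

One capturing group, so `findall` returns just the captured substring from each match — 5 in all.

['pcv', 'c4l', 'ckf34', 's', 'yqjn']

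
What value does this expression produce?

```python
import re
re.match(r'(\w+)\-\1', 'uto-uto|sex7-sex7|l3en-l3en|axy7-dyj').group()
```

'uto-uto'

`\1` has to match the exact text group 1 already captured.
`re.match` won't scan ahead — the pattern has to work from the very first character.
The match spans [0:7] → 'uto-uto'.
Captured: group 1 = 'uto'.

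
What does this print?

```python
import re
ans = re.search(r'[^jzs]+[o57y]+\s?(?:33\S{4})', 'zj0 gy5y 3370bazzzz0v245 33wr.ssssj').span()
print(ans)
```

(2, 15)

The pattern matches one or more of any character except [jzs]; then one or more of one of [o57y], then optionally whitespace; then the literal '33', then exactly 4 of a non-whitespace character (non-capturing group).
`re.search` tries every starting position until one works.
The match spans [2:15] → '0 gy5y 3370ba'.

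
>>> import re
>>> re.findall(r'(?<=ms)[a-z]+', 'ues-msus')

Lookahead/lookbehind check context without consuming it, so the matched span excludes the asserted characters.
With no groups in the pattern, `findall` gives back each whole match — 1 here.

['us']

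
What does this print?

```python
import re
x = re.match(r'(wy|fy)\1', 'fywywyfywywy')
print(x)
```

None

After group 1 captures some text, `\1` only succeeds where that same text appears again.
With `match`, the pattern is implicitly anchored at the beginning.
Here the string doesn't start with a match, so the call returns None.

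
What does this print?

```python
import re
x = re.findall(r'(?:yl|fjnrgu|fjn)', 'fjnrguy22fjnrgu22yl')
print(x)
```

`|` is ordered: at each position the engine commits to the first alternative that works.
Matches: at [0:6] → 'fjnrgu'; at [9:15] → 'fjnrgu'; at [17:19] → 'yl'.
`findall` yields the raw match text (3 of them) because the pattern has no groups.

['fjnrgu', 'fjnrgu', 'yl']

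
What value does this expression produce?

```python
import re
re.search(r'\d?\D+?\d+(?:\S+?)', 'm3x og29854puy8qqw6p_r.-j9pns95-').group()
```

'm3x'

This matches optionally a digit; then one or more of a non-digit (lazy), then one or more of a digit; then one or more of a non-whitespace character (lazy) (non-capturing group).
`search` walks the string left to right and returns the first match it finds.
The match spans [0:3] → 'm3x'.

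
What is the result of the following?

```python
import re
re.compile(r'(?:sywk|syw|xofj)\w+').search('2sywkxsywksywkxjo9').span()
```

(1, 18)

`re.search` scans for the first position where the pattern succeeds.
The match spans [1:18] → 'sywkxsywksywkxjo9'.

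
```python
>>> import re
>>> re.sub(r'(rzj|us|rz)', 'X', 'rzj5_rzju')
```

'X5_Xu'

`|` is ordered: at each position the engine commits to the first alternative that works.
Matches: at [0:3] → 'rzj'; at [5:8] → 'rzj'.
Each match is replaced by 'X'.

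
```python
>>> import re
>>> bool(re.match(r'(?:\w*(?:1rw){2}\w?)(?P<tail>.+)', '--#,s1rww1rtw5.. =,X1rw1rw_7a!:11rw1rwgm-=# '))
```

With `match`, the pattern is implicitly anchored at the beginning.
Here the string doesn't start with a match, so the call returns None, and `bool(None)` is False.

False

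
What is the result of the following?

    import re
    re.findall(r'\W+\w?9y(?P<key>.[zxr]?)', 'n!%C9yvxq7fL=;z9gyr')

['vx']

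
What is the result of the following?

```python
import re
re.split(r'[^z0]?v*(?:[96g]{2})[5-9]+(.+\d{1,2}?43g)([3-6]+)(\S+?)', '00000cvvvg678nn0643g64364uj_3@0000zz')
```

['00000', 'nn0643g', '64364', 'u', 'j_3@0000zz']

This matches optionally any character except [z0], then zero or more of a literal 'v'; then exactly 2 of one of [96g] (non-capturing group); then one or more of a character in [5-9]; then one or more of any character, then 1 to 2 of a digit (lazy), then the literal '43g' (captured); then one or more of a character in [3-6] (captured); then one or more of a non-whitespace character (lazy) (captured).
The group in the pattern means `split` returns the separators' captures alongside the pieces.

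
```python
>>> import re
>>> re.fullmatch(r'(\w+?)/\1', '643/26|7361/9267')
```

After group 1 captures some text, `\1` only succeeds where that same text appears again.
`fullmatch` succeeds only if the pattern covers the string from start to end.
Here the pattern can't cover the whole string, so the call returns None.

None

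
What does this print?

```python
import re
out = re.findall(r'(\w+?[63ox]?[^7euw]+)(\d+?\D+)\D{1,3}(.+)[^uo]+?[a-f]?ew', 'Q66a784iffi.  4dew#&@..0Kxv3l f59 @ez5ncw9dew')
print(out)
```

Because the quantifier is non-greedy, it stops expanding at the earliest point where the rest of the pattern can succeed.
3 groups means the one result is a tuple of 3 captured strings — 1 here.

[('Q66a', '784iffi. ', '4dew#&@..0Kxv3l f59 @ez5ncw9')]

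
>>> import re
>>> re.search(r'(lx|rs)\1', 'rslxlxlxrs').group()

'lxlx'

The backreference `\1` re-matches whatever the first group consumed, character for character.
The match spans [2:6] → 'lxlx'.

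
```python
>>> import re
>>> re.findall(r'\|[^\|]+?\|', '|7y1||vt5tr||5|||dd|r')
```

['|7y1|', '|vt5tr|', '|5|', '|dd|']

Walking the string: at [0:5] → '|7y1|'; at [5:12] → '|vt5tr|'; at [12:15] → '|5|'; at [16:20] → '|dd|'.
No capturing groups, so `findall` returns the 4 full match strings.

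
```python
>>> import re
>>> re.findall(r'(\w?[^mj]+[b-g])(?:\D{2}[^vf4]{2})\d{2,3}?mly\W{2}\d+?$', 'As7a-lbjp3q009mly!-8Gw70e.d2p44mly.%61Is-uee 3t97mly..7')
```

This matches optionally a word character, then one or more of any character except [mj], then a character in [b-g] (captured); then exactly 2 of a non-digit, then exactly 2 of any character except [vf4] (non-capturing group); then 2 to 3 of a digit (lazy), then the literal 'mly'; then exactly 2 of a non-word character, then one or more of a digit (lazy); then anchored at the end.
With a single group, `findall` returns only what that group captured — 1 item.

['mly.%61Is-ue']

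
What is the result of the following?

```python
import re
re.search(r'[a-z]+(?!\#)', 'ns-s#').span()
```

The negative lookaround is zero-width — it rules out positions where the adjacent text would match, without consuming anything.
`search` walks the string left to right and returns the first match it finds.
The match spans [0:2] → 'ns'.

(0, 2)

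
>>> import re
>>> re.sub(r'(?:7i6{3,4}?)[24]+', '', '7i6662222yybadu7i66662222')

'yybadu'

Every occurrence is swapped for ''.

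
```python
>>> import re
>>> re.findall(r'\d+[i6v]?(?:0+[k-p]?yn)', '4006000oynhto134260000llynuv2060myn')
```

This matches one or more of a digit, then optionally one of [i6v]; then one or more of a literal '0', then optionally a character in [k-p], then the literal 'yn' (non-capturing group).
Scanning left to right: at [0:10] → '4006000oyn'; at [28:35] → '2060myn'.
With no groups in the pattern, `findall` gives back each whole match — 2 here.

['4006000oyn', '2060myn']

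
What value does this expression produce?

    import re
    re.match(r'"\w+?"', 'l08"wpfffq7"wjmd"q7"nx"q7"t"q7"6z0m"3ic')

`match` is anchored at position 0; if the pattern doesn't fit there, it returns None.
Here position 0 doesn't satisfy it, so the call returns None.

None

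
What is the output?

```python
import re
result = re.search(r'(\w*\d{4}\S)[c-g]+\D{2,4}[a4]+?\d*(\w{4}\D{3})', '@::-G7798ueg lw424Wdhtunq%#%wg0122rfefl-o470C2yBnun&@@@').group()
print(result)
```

The match spans [4:25] → 'G7798ueg lw424Wdhtunq'.

G7798ueg lw424Wdhtunq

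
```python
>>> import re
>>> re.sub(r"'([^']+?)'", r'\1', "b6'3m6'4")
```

Matches: at [2:7] → "'3m6'".
`\1` in the replacement pulls in group 1's text for each match.

'b63m64'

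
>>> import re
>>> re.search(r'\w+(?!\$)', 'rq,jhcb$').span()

The negative lookaround is zero-width — it rules out positions where the adjacent text would match, without consuming anything.
The match spans [0:2] → 'rq'.

(0, 2)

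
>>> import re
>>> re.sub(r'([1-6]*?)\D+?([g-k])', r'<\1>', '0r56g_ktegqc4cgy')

'0r<56><>qc<4>y'

This matches zero or more of a character in [1-6] (lazy) (captured); then one or more of a non-digit (lazy); then a character in [g-k] (captured).
Because the quantifier is non-greedy, it stops expanding at the earliest point where the rest of the pattern can succeed.
Matches: at [2:7] → '56g_k'; at [7:10] → 'teg'; at [12:15] → '4cg'.
The replacement refers to a captured group, so each match is rewritten using its own captured text.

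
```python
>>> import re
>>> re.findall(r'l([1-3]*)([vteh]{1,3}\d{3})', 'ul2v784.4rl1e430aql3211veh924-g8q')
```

[('2', 'v784'), ('1', 'e430'), ('3211', 'veh924')]

Pattern: a literal 'l'; then zero or more of a character in [1-3] (captured); then 1 to 3 of one of [vteh], then exactly 3 of a digit (captured).
Walking the string: at [1:7] match 'l2v784', groups = ('2', 'v784'); at [10:16] match 'l1e430', groups = ('1', 'e430'); at [18:29] match 'l3211veh924', groups = ('3211', 'veh924').
Multiple groups make `findall` return tuples — one 2-tuple for each match.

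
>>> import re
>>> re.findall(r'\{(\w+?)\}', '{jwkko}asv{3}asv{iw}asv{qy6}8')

['jwkko', '3', 'iw', 'qy6']

Scanning left to right: at [0:7] match '{jwkko}', group 1 = 'jwkko'; at [10:13] match '{3}', group 1 = '3'; at [16:20] match '{iw}', group 1 = 'iw'; at [23:28] match '{qy6}', group 1 = 'qy6'.
With a single group, `findall` returns only what that group captured — 4 items.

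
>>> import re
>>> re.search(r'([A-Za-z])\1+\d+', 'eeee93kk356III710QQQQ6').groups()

('e',)

The match spans [0:6] → 'eeee93'.
Captured: group 1 = 'e'.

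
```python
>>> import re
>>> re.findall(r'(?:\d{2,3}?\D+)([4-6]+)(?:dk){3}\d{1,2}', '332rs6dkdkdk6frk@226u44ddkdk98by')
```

Pattern: 2 to 3 of a digit (lazy), then one or more of a non-digit (non-capturing group); then one or more of a character in [4-6] (captured); then the literal 'dk' repeated 3 times, then 1 to 2 of a digit.
One capturing group, so `findall` returns just the captured substring from the one match — 1 in all.

['6']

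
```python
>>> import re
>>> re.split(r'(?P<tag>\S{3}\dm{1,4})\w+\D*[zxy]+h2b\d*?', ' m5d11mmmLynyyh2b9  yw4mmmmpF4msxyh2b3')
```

[' m', '5d11mmm', '9  yw4mmm', 'mpF4m', '3']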